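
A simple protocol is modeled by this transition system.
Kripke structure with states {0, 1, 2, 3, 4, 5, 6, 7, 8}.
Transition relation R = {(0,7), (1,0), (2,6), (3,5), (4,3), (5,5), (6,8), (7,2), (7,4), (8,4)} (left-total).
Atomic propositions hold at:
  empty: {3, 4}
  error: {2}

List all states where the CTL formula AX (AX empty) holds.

Sat(AX empty) = {s : every successor in {3, 4}} = {4, 8}
Sat(AX (AX empty)) = {s : every successor in {4, 8}} = {6, 8}

{6, 8}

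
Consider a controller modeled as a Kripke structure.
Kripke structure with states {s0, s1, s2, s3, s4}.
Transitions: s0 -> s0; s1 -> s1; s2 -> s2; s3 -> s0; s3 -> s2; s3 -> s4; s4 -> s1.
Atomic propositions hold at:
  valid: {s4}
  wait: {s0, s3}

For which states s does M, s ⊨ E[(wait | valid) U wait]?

{s0, s3}

Sat(wait | valid) = {s0, s3, s4}
E[(wait | valid) U wait]: least fixpoint, start Z0 = Sat(wait) = {s0, s3}, add states in Sat(wait | valid) with some successor in Z. Already a fixed point.
Sat(E[(wait | valid) U wait]) = {s0, s3}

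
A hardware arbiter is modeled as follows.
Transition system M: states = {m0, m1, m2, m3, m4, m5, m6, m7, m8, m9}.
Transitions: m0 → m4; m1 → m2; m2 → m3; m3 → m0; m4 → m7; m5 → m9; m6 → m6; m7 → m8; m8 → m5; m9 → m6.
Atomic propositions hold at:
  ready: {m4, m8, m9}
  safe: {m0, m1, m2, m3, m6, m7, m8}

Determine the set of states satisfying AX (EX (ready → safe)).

{m0, m1, m2, m4, m5, m6, m7, m9}

Sat(ready → safe) = {m0, m1, m2, m3, m5, m6, m7, m8}
Sat(EX (ready → safe)) = {s : some successor in {m0, m1, m2, m3, m5, m6, m7, m8}} = {m1, m2, m3, m4, m6, m7, m8, m9}
Sat(AX (EX (ready → safe))) = {s : every successor in {m1, m2, m3, m4, m6, m7, m8, m9}} = {m0, m1, m2, m4, m5, m6, m7, m9}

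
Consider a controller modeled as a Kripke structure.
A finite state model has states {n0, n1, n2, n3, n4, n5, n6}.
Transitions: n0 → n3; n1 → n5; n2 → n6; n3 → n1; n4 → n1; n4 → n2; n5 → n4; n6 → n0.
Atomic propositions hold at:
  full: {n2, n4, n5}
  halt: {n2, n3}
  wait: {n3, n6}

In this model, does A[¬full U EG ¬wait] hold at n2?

No

Sat(¬full) = {n0, n1, n3, n6}
Sat(¬wait) = {n0, n1, n2, n4, n5}
EG ¬wait: greatest fixpoint, start Z0 = {n0, n1, n2, n4, n5}, keep only states in Sat with some successor in Z. Z1 = {n1, n4, n5}; fixed.
Sat(EG ¬wait) = {n1, n4, n5}
A[¬full U EG ¬wait]: least fixpoint, start Z0 = Sat(EG ¬wait) = {n1, n4, n5}, add states in Sat(¬full) with every successor in Z. Z1 = {n1, n3, n4, n5}; Z2 = {n0, n1, n3, n4, n5}; Z3 = {n0, n1, n3, n4, n5, n6}; fixed.
Sat(A[¬full U EG ¬wait]) = {n0, n1, n3, n4, n5, n6}
n2 ∉ Sat(A[¬full U EG ¬wait]) = {n0, n1, n3, n4, n5, n6}, so the formula does not hold at n2.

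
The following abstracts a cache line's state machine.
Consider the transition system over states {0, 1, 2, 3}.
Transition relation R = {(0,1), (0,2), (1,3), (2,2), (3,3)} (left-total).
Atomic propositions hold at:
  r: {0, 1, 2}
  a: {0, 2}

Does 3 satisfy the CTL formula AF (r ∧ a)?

Sat(r ∧ a) = {0, 2}
AF (r ∧ a): least fixpoint, start Z0 = {0, 2}, add states with every successor in Z. Already a fixed point.
Sat(AF (r ∧ a)) = {0, 2}
3 ∉ Sat(AF (r ∧ a)) = {0, 2}, so the formula does not hold at 3.

No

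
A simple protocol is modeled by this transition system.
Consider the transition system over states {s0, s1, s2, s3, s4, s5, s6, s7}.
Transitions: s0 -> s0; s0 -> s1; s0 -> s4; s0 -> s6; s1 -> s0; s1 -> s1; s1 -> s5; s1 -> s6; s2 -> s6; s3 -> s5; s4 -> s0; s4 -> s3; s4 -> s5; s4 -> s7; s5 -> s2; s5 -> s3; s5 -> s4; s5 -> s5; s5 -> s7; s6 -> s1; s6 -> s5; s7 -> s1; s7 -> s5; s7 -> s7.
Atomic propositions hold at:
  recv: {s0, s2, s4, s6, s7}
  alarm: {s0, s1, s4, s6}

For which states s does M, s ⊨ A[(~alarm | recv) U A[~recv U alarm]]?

{s0, s1, s2, s4, s6}

Sat(~alarm) = {s2, s3, s5, s7}
Sat(~alarm | recv) = {s0, s2, s3, s4, s5, s6, s7}
Sat(~recv) = {s1, s3, s5}
A[~recv U alarm]: least fixpoint, start Z0 = Sat(alarm) = {s0, s1, s4, s6}, add states in Sat(~recv) with every successor in Z. Already a fixed point.
Sat(A[~recv U alarm]) = {s0, s1, s4, s6}
A[(~alarm | recv) U A[~recv U alarm]]: least fixpoint, start Z0 = Sat(A[~recv U alarm]) = {s0, s1, s4, s6}, add states in Sat(~alarm | recv) with every successor in Z. Z1 = {s0, s1, s2, s4, s6}; fixed.
Sat(A[(~alarm | recv) U A[~recv U alarm]]) = {s0, s1, s2, s4, s6}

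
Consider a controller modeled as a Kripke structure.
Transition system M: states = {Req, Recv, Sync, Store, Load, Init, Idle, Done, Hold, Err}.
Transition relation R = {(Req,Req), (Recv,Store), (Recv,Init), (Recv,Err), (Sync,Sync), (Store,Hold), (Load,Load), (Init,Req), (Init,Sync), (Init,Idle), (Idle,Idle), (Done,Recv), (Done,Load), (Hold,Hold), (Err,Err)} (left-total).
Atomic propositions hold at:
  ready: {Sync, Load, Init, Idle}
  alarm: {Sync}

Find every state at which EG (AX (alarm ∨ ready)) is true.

Sat(alarm ∨ ready) = {Sync, Load, Init, Idle}
Sat(AX (alarm ∨ ready)) = {s : every successor in {Sync, Load, Init, Idle}} = {Sync, Load, Idle}
EG (AX (alarm ∨ ready)): greatest fixpoint, start Z0 = {Sync, Load, Idle}, keep only states in Sat with some successor in Z. Already a fixed point.
Sat(EG (AX (alarm ∨ ready))) = {Sync, Load, Idle}

{Sync, Load, Idle}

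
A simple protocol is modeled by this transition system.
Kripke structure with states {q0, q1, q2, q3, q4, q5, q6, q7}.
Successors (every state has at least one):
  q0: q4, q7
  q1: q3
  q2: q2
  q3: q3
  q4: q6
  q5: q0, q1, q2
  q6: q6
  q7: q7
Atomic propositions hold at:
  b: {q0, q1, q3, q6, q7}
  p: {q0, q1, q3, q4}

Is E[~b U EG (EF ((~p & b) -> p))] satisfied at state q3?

Yes

Sat(~b) = {q2, q4, q5}
Sat(~p) = {q2, q5, q6, q7}
Sat(~p & b) = {q6, q7}
Sat((~p & b) -> p) = {q0, q1, q2, q3, q4, q5}
EF ((~p & b) -> p): least fixpoint, start Z0 = {q0, q1, q2, q3, q4, q5}, add states with some successor in Z. Already a fixed point.
Sat(EF ((~p & b) -> p)) = {q0, q1, q2, q3, q4, q5}
EG (EF ((~p & b) -> p)): greatest fixpoint, start Z0 = {q0, q1, q2, q3, q4, q5}, keep only states in Sat with some successor in Z. Z1 = {q0, q1, q2, q3, q5}; Z2 = {q1, q2, q3, q5}; fixed.
Sat(EG (EF ((~p & b) -> p))) = {q1, q2, q3, q5}
E[~b U EG (EF ((~p & b) -> p))]: least fixpoint, start Z0 = Sat(EG (EF ((~p & b) -> p))) = {q1, q2, q3, q5}, add states in Sat(~b) with some successor in Z. Already a fixed point.
Sat(E[~b U EG (EF ((~p & b) -> p))]) = {q1, q2, q3, q5}
q3 ∈ Sat(E[~b U EG (EF ((~p & b) -> p))]) = {q1, q2, q3, q5}, so the formula holds at q3.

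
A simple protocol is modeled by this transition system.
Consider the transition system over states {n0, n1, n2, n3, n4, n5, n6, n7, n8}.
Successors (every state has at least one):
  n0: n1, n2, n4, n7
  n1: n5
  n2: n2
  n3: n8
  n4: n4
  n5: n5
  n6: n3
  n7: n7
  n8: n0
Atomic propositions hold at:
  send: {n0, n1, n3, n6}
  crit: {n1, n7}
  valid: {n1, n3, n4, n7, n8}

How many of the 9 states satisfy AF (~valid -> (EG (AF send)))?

6

Sat(~valid) = {n0, n2, n5, n6}
AF send: least fixpoint, start Z0 = {n0, n1, n3, n6}, add states with every successor in Z. Z1 = {n0, n1, n3, n6, n8}; fixed.
Sat(AF send) = {n0, n1, n3, n6, n8}
EG (AF send): greatest fixpoint, start Z0 = {n0, n1, n3, n6, n8}, keep only states in Sat with some successor in Z. Z1 = {n0, n3, n6, n8}; Z2 = {n3, n6, n8}; Z3 = {n3, n6}; Z4 = {n6}; Z5 = ∅; fixed.
Sat(EG (AF send)) = ∅
Sat(~valid -> (EG (AF send))) = {n1, n3, n4, n7, n8}
AF (~valid -> (EG (AF send))): least fixpoint, start Z0 = {n1, n3, n4, n7, n8}, add states with every successor in Z. Z1 = {n1, n3, n4, n6, n7, n8}; fixed.
Sat(AF (~valid -> (EG (AF send)))) = {n1, n3, n4, n6, n7, n8}
|Sat(AF (~valid -> (EG (AF send))))| = |{n1, n3, n4, n6, n7, n8}| = 6.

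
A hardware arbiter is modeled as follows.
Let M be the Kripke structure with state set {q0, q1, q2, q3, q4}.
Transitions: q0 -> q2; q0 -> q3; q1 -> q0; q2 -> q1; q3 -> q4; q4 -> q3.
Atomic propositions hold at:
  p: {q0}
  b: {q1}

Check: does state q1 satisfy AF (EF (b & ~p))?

Yes

Sat(~p) = {q1, q2, q3, q4}
Sat(b & ~p) = {q1}
EF (b & ~p): least fixpoint, start Z0 = {q1}, add states with some successor in Z. Z1 = {q1, q2}; Z2 = {q0, q1, q2}; fixed.
Sat(EF (b & ~p)) = {q0, q1, q2}
AF (EF (b & ~p)): least fixpoint, start Z0 = {q0, q1, q2}, add states with every successor in Z. Already a fixed point.
Sat(AF (EF (b & ~p))) = {q0, q1, q2}
q1 ∈ Sat(AF (EF (b & ~p))) = {q0, q1, q2}, so the formula holds at q1.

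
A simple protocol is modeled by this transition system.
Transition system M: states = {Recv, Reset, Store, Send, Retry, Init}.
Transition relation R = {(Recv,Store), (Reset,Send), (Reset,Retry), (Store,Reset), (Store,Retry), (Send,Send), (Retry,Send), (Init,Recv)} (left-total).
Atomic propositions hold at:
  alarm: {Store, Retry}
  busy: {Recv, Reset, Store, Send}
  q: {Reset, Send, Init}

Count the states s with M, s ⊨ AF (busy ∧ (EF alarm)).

4

EF alarm: least fixpoint, start Z0 = {Store, Retry}, add states with some successor in Z. Z1 = {Recv, Reset, Store, Retry}; Z2 = {Recv, Reset, Store, Retry, Init}; fixed.
Sat(EF alarm) = {Recv, Reset, Store, Retry, Init}
Sat(busy ∧ (EF alarm)) = {Recv, Reset, Store}
AF (busy ∧ (EF alarm)): least fixpoint, start Z0 = {Recv, Reset, Store}, add states with every successor in Z. Z1 = {Recv, Reset, Store, Init}; fixed.
Sat(AF (busy ∧ (EF alarm))) = {Recv, Reset, Store, Init}
|Sat(AF (busy ∧ (EF alarm)))| = |{Recv, Reset, Store, Init}| = 4.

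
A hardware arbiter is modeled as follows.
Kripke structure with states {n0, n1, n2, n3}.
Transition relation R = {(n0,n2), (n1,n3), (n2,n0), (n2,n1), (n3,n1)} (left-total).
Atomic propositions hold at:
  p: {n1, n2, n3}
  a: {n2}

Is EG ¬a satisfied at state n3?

Sat(¬a) = {n0, n1, n3}
EG ¬a: greatest fixpoint, start Z0 = {n0, n1, n3}, keep only states in Sat with some successor in Z. Z1 = {n1, n3}; fixed.
Sat(EG ¬a) = {n1, n3}
n3 ∈ Sat(EG ¬a) = {n1, n3}, so the formula holds at n3.

Yes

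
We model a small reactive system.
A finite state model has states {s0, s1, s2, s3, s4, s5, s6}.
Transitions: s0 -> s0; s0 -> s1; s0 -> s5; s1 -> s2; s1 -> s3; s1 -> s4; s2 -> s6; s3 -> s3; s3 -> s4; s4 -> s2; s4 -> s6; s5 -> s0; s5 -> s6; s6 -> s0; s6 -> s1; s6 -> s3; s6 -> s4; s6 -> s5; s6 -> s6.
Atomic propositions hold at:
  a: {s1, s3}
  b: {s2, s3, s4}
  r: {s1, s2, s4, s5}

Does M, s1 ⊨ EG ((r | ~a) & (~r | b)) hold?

No

Sat(~a) = {s0, s2, s4, s5, s6}
Sat(r | ~a) = {s0, s1, s2, s4, s5, s6}
Sat(~r) = {s0, s3, s6}
Sat(~r | b) = {s0, s2, s3, s4, s6}
Sat((r | ~a) & (~r | b)) = {s0, s2, s4, s6}
EG ((r | ~a) & (~r | b)): greatest fixpoint, start Z0 = {s0, s2, s4, s6}, keep only states in Sat with some successor in Z. Already a fixed point.
Sat(EG ((r | ~a) & (~r | b))) = {s0, s2, s4, s6}
s1 ∉ Sat(EG ((r | ~a) & (~r | b))) = {s0, s2, s4, s6}, so the formula does not hold at s1.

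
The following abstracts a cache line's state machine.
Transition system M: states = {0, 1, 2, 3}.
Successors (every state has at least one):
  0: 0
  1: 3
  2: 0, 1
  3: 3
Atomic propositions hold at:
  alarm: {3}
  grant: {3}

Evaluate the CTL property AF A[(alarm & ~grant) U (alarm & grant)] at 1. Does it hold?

Sat(~grant) = {0, 1, 2}
Sat(alarm & ~grant) = ∅
Sat(alarm & grant) = {3}
A[(alarm & ~grant) U (alarm & grant)]: least fixpoint, start Z0 = Sat((alarm & grant)) = {3}, add states in Sat(alarm & ~grant) with every successor in Z. Already a fixed point.
Sat(A[(alarm & ~grant) U (alarm & grant)]) = {3}
AF A[(alarm & ~grant) U (alarm & grant)]: least fixpoint, start Z0 = {3}, add states with every successor in Z. Z1 = {1, 3}; fixed.
Sat(AF A[(alarm & ~grant) U (alarm & grant)]) = {1, 3}
1 ∈ Sat(AF A[(alarm & ~grant) U (alarm & grant)]) = {1, 3}, so the formula holds at 1.

Yes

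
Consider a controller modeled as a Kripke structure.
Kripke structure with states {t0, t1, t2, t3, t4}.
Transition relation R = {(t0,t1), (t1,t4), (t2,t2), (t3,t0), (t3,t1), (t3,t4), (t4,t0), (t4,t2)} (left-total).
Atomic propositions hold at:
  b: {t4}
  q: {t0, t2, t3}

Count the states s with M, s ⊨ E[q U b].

2

E[q U b]: least fixpoint, start Z0 = Sat(b) = {t4}, add states in Sat(q) with some successor in Z. Z1 = {t3, t4}; fixed.
Sat(E[q U b]) = {t3, t4}
|Sat(E[q U b])| = |{t3, t4}| = 2.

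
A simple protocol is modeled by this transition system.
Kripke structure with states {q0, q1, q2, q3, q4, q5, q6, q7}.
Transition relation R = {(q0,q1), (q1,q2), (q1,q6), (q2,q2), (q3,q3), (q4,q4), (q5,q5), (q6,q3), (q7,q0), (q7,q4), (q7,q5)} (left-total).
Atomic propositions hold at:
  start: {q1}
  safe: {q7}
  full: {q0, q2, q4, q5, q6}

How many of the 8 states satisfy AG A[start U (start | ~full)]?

1

Sat(~full) = {q1, q3, q7}
Sat(start | ~full) = {q1, q3, q7}
A[start U (start | ~full)]: least fixpoint, start Z0 = Sat((start | ~full)) = {q1, q3, q7}, add states in Sat(start) with every successor in Z. Already a fixed point.
Sat(A[start U (start | ~full)]) = {q1, q3, q7}
AG A[start U (start | ~full)]: greatest fixpoint, start Z0 = {q1, q3, q7}, keep only states in Sat with every successor in Z. Z1 = {q3}; fixed.
Sat(AG A[start U (start | ~full)]) = {q3}
|Sat(AG A[start U (start | ~full)])| = |{q3}| = 1.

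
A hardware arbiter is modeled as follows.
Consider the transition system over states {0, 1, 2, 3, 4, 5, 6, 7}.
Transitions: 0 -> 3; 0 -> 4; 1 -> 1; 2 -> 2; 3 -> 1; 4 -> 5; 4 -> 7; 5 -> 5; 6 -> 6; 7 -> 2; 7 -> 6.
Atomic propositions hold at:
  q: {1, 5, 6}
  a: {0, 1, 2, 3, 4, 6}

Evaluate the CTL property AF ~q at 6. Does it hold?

Sat(~q) = {0, 2, 3, 4, 7}
AF ~q: least fixpoint, start Z0 = {0, 2, 3, 4, 7}, add states with every successor in Z. Already a fixed point.
Sat(AF ~q) = {0, 2, 3, 4, 7}
6 ∉ Sat(AF ~q) = {0, 2, 3, 4, 7}, so the formula does not hold at 6.

No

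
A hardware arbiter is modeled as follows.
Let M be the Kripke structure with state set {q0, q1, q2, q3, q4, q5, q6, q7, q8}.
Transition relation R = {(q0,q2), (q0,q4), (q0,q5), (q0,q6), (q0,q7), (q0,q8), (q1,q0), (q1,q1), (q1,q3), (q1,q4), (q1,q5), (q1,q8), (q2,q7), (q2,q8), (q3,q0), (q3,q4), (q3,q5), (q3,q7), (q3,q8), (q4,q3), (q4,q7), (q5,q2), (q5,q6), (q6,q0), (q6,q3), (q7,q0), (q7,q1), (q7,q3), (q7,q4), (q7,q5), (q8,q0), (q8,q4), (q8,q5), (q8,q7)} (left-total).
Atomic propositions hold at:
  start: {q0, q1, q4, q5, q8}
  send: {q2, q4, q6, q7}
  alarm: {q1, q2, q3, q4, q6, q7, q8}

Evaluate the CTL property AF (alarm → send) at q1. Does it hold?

Sat(alarm → send) = {q0, q2, q4, q5, q6, q7}
AF (alarm → send): least fixpoint, start Z0 = {q0, q2, q4, q5, q6, q7}, add states with every successor in Z. Z1 = {q0, q2, q4, q5, q6, q7, q8}; Z2 = {q0, q2, q3, q4, q5, q6, q7, q8}; fixed.
Sat(AF (alarm → send)) = {q0, q2, q3, q4, q5, q6, q7, q8}
q1 ∉ Sat(AF (alarm → send)) = {q0, q2, q3, q4, q5, q6, q7, q8}, so the formula does not hold at q1.

No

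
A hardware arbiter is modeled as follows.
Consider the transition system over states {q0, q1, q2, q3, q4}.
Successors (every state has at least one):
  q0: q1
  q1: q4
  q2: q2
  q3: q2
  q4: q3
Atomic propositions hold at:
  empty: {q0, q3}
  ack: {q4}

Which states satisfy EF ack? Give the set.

{q0, q1, q4}

EF ack: least fixpoint, start Z0 = {q4}, add states with some successor in Z. Z1 = {q1, q4}; Z2 = {q0, q1, q4}; fixed.
Sat(EF ack) = {q0, q1, q4}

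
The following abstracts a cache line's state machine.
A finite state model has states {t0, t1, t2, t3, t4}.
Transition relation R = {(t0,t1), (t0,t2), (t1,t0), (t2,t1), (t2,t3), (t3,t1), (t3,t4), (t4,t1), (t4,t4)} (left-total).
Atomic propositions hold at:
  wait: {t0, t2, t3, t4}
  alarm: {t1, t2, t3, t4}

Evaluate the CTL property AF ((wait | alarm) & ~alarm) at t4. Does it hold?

Sat(wait | alarm) = {t0, t1, t2, t3, t4}
Sat(~alarm) = {t0}
Sat((wait | alarm) & ~alarm) = {t0}
AF ((wait | alarm) & ~alarm): least fixpoint, start Z0 = {t0}, add states with every successor in Z. Z1 = {t0, t1}; fixed.
Sat(AF ((wait | alarm) & ~alarm)) = {t0, t1}
t4 ∉ Sat(AF ((wait | alarm) & ~alarm)) = {t0, t1}, so the formula does not hold at t4.

No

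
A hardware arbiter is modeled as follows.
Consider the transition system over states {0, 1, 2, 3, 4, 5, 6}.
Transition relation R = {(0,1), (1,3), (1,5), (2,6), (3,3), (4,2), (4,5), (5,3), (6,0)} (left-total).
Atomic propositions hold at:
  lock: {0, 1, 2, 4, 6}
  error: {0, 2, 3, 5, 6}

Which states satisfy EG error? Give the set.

EG error: greatest fixpoint, start Z0 = {0, 2, 3, 5, 6}, keep only states in Sat with some successor in Z. Z1 = {2, 3, 5, 6}; Z2 = {2, 3, 5}; Z3 = {3, 5}; fixed.
Sat(EG error) = {3, 5}

{3, 5}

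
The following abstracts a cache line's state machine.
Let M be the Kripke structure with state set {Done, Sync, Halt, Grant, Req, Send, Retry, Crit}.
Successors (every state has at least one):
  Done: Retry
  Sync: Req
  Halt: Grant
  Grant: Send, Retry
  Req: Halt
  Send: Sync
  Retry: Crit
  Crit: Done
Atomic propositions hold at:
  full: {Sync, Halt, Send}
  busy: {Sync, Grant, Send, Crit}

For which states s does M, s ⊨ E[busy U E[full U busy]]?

E[full U busy]: least fixpoint, start Z0 = Sat(busy) = {Sync, Grant, Send, Crit}, add states in Sat(full) with some successor in Z. Z1 = {Sync, Halt, Grant, Send, Crit}; fixed.
Sat(E[full U busy]) = {Sync, Halt, Grant, Send, Crit}
E[busy U E[full U busy]]: least fixpoint, start Z0 = Sat(E[full U busy]) = {Sync, Halt, Grant, Send, Crit}, add states in Sat(busy) with some successor in Z. Already a fixed point.
Sat(E[busy U E[full U busy]]) = {Sync, Halt, Grant, Send, Crit}

{Sync, Halt, Grant, Send, Crit}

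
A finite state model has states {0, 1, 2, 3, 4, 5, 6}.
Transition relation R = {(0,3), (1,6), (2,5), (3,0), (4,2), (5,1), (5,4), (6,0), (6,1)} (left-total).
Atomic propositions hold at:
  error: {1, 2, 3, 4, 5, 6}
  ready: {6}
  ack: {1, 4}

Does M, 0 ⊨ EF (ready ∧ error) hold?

Sat(ready ∧ error) = {6}
EF (ready ∧ error): least fixpoint, start Z0 = {6}, add states with some successor in Z. Z1 = {1, 6}; Z2 = {1, 5, 6}; Z3 = {1, 2, 5, 6}; Z4 = {1, 2, 4, 5, 6}; fixed.
Sat(EF (ready ∧ error)) = {1, 2, 4, 5, 6}
0 ∉ Sat(EF (ready ∧ error)) = {1, 2, 4, 5, 6}, so the formula does not hold at 0.

No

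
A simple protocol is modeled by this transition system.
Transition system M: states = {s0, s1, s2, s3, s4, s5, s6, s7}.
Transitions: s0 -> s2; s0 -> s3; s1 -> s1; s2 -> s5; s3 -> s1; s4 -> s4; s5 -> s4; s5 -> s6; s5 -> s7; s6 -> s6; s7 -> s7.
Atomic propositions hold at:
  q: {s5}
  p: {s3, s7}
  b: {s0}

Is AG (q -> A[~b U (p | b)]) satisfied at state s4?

Yes

Sat(~b) = {s1, s2, s3, s4, s5, s6, s7}
Sat(p | b) = {s0, s3, s7}
A[~b U (p | b)]: least fixpoint, start Z0 = Sat((p | b)) = {s0, s3, s7}, add states in Sat(~b) with every successor in Z. Already a fixed point.
Sat(A[~b U (p | b)]) = {s0, s3, s7}
Sat(q -> A[~b U (p | b)]) = {s0, s1, s2, s3, s4, s6, s7}
AG (q -> A[~b U (p | b)]): greatest fixpoint, start Z0 = {s0, s1, s2, s3, s4, s6, s7}, keep only states in Sat with every successor in Z. Z1 = {s0, s1, s3, s4, s6, s7}; Z2 = {s1, s3, s4, s6, s7}; fixed.
Sat(AG (q -> A[~b U (p | b)])) = {s1, s3, s4, s6, s7}
s4 ∈ Sat(AG (q -> A[~b U (p | b)])) = {s1, s3, s4, s6, s7}, so the formula holds at s4.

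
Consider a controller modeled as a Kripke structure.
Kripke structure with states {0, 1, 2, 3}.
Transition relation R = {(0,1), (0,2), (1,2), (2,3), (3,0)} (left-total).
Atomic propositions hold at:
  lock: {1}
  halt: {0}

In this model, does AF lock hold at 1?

Yes

AF lock: least fixpoint, start Z0 = {1}, add states with every successor in Z. Already a fixed point.
Sat(AF lock) = {1}
1 ∈ Sat(AF lock) = {1}, so the formula holds at 1.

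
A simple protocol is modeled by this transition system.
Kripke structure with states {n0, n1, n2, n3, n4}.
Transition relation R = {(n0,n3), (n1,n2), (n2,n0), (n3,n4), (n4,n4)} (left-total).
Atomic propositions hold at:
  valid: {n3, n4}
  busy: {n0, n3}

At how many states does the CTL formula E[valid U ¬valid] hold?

Sat(¬valid) = {n0, n1, n2}
E[valid U ¬valid]: least fixpoint, start Z0 = Sat(¬valid) = {n0, n1, n2}, add states in Sat(valid) with some successor in Z. Already a fixed point.
Sat(E[valid U ¬valid]) = {n0, n1, n2}
|Sat(E[valid U ¬valid])| = |{n0, n1, n2}| = 3.

3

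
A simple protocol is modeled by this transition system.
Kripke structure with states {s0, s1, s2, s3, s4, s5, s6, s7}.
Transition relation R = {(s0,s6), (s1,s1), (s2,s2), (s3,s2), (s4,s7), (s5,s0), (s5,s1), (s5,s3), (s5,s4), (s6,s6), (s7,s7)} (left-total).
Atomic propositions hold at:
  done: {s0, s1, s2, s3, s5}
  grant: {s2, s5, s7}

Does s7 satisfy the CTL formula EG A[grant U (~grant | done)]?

No

Sat(~grant) = {s0, s1, s3, s4, s6}
Sat(~grant | done) = {s0, s1, s2, s3, s4, s5, s6}
A[grant U (~grant | done)]: least fixpoint, start Z0 = Sat((~grant | done)) = {s0, s1, s2, s3, s4, s5, s6}, add states in Sat(grant) with every successor in Z. Already a fixed point.
Sat(A[grant U (~grant | done)]) = {s0, s1, s2, s3, s4, s5, s6}
EG A[grant U (~grant | done)]: greatest fixpoint, start Z0 = {s0, s1, s2, s3, s4, s5, s6}, keep only states in Sat with some successor in Z. Z1 = {s0, s1, s2, s3, s5, s6}; fixed.
Sat(EG A[grant U (~grant | done)]) = {s0, s1, s2, s3, s5, s6}
s7 ∉ Sat(EG A[grant U (~grant | done)]) = {s0, s1, s2, s3, s5, s6}, so the formula does not hold at s7.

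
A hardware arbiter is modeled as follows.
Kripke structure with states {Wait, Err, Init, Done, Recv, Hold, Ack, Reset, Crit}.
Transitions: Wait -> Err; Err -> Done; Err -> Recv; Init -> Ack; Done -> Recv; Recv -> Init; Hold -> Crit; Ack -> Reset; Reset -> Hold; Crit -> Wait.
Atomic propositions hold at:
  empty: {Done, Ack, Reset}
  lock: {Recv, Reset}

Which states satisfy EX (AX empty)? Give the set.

{Init, Recv}

Sat(AX empty) = {s : every successor in {Done, Ack, Reset}} = {Init, Ack}
Sat(EX (AX empty)) = {s : some successor in {Init, Ack}} = {Init, Recv}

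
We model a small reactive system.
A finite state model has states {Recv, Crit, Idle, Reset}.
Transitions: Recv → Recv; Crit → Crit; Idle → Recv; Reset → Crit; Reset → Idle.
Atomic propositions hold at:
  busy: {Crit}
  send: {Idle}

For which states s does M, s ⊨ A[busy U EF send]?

EF send: least fixpoint, start Z0 = {Idle}, add states with some successor in Z. Z1 = {Idle, Reset}; fixed.
Sat(EF send) = {Idle, Reset}
A[busy U EF send]: least fixpoint, start Z0 = Sat(EF send) = {Idle, Reset}, add states in Sat(busy) with every successor in Z. Already a fixed point.
Sat(A[busy U EF send]) = {Idle, Reset}

{Idle, Reset}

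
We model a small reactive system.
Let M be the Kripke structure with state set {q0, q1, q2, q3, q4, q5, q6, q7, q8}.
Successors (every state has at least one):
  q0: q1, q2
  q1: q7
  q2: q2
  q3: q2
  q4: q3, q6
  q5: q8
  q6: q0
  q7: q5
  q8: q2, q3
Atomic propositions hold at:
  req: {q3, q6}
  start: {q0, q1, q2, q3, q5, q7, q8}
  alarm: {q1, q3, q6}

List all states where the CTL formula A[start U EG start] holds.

EG start: greatest fixpoint, start Z0 = {q0, q1, q2, q3, q5, q7, q8}, keep only states in Sat with some successor in Z. Already a fixed point.
Sat(EG start) = {q0, q1, q2, q3, q5, q7, q8}
A[start U EG start]: least fixpoint, start Z0 = Sat(EG start) = {q0, q1, q2, q3, q5, q7, q8}, add states in Sat(start) with every successor in Z. Already a fixed point.
Sat(A[start U EG start]) = {q0, q1, q2, q3, q5, q7, q8}

{q0, q1, q2, q3, q5, q7, q8}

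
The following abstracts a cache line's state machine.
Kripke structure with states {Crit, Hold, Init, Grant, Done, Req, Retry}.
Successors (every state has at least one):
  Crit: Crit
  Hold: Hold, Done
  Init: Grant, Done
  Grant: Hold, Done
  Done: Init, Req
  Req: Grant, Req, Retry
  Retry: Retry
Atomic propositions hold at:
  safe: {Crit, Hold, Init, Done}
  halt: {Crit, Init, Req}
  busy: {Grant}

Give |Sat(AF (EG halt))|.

EG halt: greatest fixpoint, start Z0 = {Crit, Init, Req}, keep only states in Sat with some successor in Z. Z1 = {Crit, Req}; fixed.
Sat(EG halt) = {Crit, Req}
AF (EG halt): least fixpoint, start Z0 = {Crit, Req}, add states with every successor in Z. Already a fixed point.
Sat(AF (EG halt)) = {Crit, Req}
|Sat(AF (EG halt))| = |{Crit, Req}| = 2.

2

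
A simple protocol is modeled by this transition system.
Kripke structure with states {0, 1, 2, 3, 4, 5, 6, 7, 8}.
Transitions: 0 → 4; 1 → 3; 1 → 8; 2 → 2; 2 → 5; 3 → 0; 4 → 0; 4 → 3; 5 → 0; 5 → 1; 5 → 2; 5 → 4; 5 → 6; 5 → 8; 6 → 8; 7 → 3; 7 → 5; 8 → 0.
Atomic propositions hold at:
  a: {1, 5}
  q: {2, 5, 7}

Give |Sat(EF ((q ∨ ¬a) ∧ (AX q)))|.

Sat(¬a) = {0, 2, 3, 4, 6, 7, 8}
Sat(q ∨ ¬a) = {0, 2, 3, 4, 5, 6, 7, 8}
Sat(AX q) = {s : every successor in {2, 5, 7}} = {2}
Sat((q ∨ ¬a) ∧ (AX q)) = {2}
EF ((q ∨ ¬a) ∧ (AX q)): least fixpoint, start Z0 = {2}, add states with some successor in Z. Z1 = {2, 5}; Z2 = {2, 5, 7}; fixed.
Sat(EF ((q ∨ ¬a) ∧ (AX q))) = {2, 5, 7}
|Sat(EF ((q ∨ ¬a) ∧ (AX q)))| = |{2, 5, 7}| = 3.

3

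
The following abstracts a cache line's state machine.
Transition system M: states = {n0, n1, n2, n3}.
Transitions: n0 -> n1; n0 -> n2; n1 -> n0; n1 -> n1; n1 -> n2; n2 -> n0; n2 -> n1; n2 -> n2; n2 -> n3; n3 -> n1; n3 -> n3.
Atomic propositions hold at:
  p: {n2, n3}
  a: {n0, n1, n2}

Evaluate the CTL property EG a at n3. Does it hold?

No

EG a: greatest fixpoint, start Z0 = {n0, n1, n2}, keep only states in Sat with some successor in Z. Already a fixed point.
Sat(EG a) = {n0, n1, n2}
n3 ∉ Sat(EG a) = {n0, n1, n2}, so the formula does not hold at n3.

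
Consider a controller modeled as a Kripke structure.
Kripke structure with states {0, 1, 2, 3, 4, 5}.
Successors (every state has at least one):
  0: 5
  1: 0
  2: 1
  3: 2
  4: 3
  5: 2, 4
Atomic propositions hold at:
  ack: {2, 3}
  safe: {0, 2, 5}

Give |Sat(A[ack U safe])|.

A[ack U safe]: least fixpoint, start Z0 = Sat(safe) = {0, 2, 5}, add states in Sat(ack) with every successor in Z. Z1 = {0, 2, 3, 5}; fixed.
Sat(A[ack U safe]) = {0, 2, 3, 5}
|Sat(A[ack U safe])| = |{0, 2, 3, 5}| = 4.

4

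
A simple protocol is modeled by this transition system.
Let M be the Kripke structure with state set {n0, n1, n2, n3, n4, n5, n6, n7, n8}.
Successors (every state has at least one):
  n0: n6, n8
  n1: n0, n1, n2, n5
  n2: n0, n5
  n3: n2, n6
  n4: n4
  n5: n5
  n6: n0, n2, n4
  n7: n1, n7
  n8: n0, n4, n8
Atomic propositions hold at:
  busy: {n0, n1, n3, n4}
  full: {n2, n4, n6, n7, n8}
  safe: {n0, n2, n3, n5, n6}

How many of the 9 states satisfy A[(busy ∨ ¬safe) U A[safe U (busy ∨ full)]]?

Sat(¬safe) = {n1, n4, n7, n8}
Sat(busy ∨ ¬safe) = {n0, n1, n3, n4, n7, n8}
Sat(busy ∨ full) = {n0, n1, n2, n3, n4, n6, n7, n8}
A[safe U (busy ∨ full)]: least fixpoint, start Z0 = Sat((busy ∨ full)) = {n0, n1, n2, n3, n4, n6, n7, n8}, add states in Sat(safe) with every successor in Z. Already a fixed point.
Sat(A[safe U (busy ∨ full)]) = {n0, n1, n2, n3, n4, n6, n7, n8}
A[(busy ∨ ¬safe) U A[safe U (busy ∨ full)]]: least fixpoint, start Z0 = Sat(A[safe U (busy ∨ full)]) = {n0, n1, n2, n3, n4, n6, n7, n8}, add states in Sat(busy ∨ ¬safe) with every successor in Z. Already a fixed point.
Sat(A[(busy ∨ ¬safe) U A[safe U (busy ∨ full)]]) = {n0, n1, n2, n3, n4, n6, n7, n8}
|Sat(A[(busy ∨ ¬safe) U A[safe U (busy ∨ full)]])| = |{n0, n1, n2, n3, n4, n6, n7, n8}| = 8.

8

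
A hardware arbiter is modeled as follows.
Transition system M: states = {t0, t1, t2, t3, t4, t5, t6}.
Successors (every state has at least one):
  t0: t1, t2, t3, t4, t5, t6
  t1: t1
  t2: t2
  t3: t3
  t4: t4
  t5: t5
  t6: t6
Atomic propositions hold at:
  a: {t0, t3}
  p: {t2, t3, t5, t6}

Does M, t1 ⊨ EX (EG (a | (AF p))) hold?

AF p: least fixpoint, start Z0 = {t2, t3, t5, t6}, add states with every successor in Z. Already a fixed point.
Sat(AF p) = {t2, t3, t5, t6}
Sat(a | (AF p)) = {t0, t2, t3, t5, t6}
EG (a | (AF p)): greatest fixpoint, start Z0 = {t0, t2, t3, t5, t6}, keep only states in Sat with some successor in Z. Already a fixed point.
Sat(EG (a | (AF p))) = {t0, t2, t3, t5, t6}
Sat(EX (EG (a | (AF p)))) = {s : some successor in {t0, t2, t3, t5, t6}} = {t0, t2, t3, t5, t6}
t1 ∉ Sat(EX (EG (a | (AF p)))) = {t0, t2, t3, t5, t6}, so the formula does not hold at t1.

No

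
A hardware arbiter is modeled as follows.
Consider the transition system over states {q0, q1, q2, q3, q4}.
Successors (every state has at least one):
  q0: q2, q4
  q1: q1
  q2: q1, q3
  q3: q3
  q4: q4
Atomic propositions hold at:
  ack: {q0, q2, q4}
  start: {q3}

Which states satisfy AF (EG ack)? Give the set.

{q0, q4}

EG ack: greatest fixpoint, start Z0 = {q0, q2, q4}, keep only states in Sat with some successor in Z. Z1 = {q0, q4}; fixed.
Sat(EG ack) = {q0, q4}
AF (EG ack): least fixpoint, start Z0 = {q0, q4}, add states with every successor in Z. Already a fixed point.
Sat(AF (EG ack)) = {q0, q4}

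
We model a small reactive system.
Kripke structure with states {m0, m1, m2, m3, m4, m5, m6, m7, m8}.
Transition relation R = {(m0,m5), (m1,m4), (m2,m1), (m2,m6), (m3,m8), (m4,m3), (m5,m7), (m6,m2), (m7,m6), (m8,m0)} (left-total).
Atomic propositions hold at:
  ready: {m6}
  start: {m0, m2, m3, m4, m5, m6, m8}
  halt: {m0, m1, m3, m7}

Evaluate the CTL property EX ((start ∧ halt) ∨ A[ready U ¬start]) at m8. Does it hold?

Sat(start ∧ halt) = {m0, m3}
Sat(¬start) = {m1, m7}
A[ready U ¬start]: least fixpoint, start Z0 = Sat(¬start) = {m1, m7}, add states in Sat(ready) with every successor in Z. Already a fixed point.
Sat(A[ready U ¬start]) = {m1, m7}
Sat((start ∧ halt) ∨ A[ready U ¬start]) = {m0, m1, m3, m7}
Sat(EX ((start ∧ halt) ∨ A[ready U ¬start])) = {s : some successor in {m0, m1, m3, m7}} = {m2, m4, m5, m8}
m8 ∈ Sat(EX ((start ∧ halt) ∨ A[ready U ¬start])) = {m2, m4, m5, m8}, so the formula holds at m8.

Yes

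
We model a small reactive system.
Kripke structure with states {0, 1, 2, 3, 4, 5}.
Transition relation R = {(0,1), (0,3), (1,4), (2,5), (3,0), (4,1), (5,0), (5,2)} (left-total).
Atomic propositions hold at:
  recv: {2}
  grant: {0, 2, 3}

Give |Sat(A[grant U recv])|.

1

A[grant U recv]: least fixpoint, start Z0 = Sat(recv) = {2}, add states in Sat(grant) with every successor in Z. Already a fixed point.
Sat(A[grant U recv]) = {2}
|Sat(A[grant U recv])| = |{2}| = 1.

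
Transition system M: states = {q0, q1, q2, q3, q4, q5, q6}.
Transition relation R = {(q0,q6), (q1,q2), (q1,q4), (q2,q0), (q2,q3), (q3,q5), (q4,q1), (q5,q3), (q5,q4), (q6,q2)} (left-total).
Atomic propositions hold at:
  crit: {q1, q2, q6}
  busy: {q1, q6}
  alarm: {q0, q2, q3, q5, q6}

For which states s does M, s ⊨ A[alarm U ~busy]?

{q0, q2, q3, q4, q5, q6}

Sat(~busy) = {q0, q2, q3, q4, q5}
A[alarm U ~busy]: least fixpoint, start Z0 = Sat(~busy) = {q0, q2, q3, q4, q5}, add states in Sat(alarm) with every successor in Z. Z1 = {q0, q2, q3, q4, q5, q6}; fixed.
Sat(A[alarm U ~busy]) = {q0, q2, q3, q4, q5, q6}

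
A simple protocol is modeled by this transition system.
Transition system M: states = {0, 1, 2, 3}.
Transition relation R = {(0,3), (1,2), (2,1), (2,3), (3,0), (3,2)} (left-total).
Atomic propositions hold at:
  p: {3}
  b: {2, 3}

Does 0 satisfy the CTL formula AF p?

AF p: least fixpoint, start Z0 = {3}, add states with every successor in Z. Z1 = {0, 3}; fixed.
Sat(AF p) = {0, 3}
0 ∈ Sat(AF p) = {0, 3}, so the formula holds at 0.

Yes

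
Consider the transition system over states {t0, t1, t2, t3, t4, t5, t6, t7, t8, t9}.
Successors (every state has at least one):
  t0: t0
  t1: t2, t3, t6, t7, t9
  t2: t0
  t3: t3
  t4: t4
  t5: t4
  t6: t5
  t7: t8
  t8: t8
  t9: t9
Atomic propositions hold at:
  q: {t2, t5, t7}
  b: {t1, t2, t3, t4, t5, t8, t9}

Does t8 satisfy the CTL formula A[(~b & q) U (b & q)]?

Sat(~b) = {t0, t6, t7}
Sat(~b & q) = {t7}
Sat(b & q) = {t2, t5}
A[(~b & q) U (b & q)]: least fixpoint, start Z0 = Sat((b & q)) = {t2, t5}, add states in Sat(~b & q) with every successor in Z. Already a fixed point.
Sat(A[(~b & q) U (b & q)]) = {t2, t5}
t8 ∉ Sat(A[(~b & q) U (b & q)]) = {t2, t5}, so the formula does not hold at t8.

No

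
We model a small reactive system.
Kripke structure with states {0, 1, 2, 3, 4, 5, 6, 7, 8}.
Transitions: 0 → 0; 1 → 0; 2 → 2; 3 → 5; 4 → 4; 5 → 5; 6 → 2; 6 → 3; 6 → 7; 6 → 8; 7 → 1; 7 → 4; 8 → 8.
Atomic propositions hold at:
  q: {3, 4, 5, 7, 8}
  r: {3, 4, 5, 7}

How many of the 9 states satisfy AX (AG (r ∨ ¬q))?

Sat(¬q) = {0, 1, 2, 6}
Sat(r ∨ ¬q) = {0, 1, 2, 3, 4, 5, 6, 7}
AG (r ∨ ¬q): greatest fixpoint, start Z0 = {0, 1, 2, 3, 4, 5, 6, 7}, keep only states in Sat with every successor in Z. Z1 = {0, 1, 2, 3, 4, 5, 7}; fixed.
Sat(AG (r ∨ ¬q)) = {0, 1, 2, 3, 4, 5, 7}
Sat(AX (AG (r ∨ ¬q))) = {s : every successor in {0, 1, 2, 3, 4, 5, 7}} = {0, 1, 2, 3, 4, 5, 7}
|Sat(AX (AG (r ∨ ¬q)))| = |{0, 1, 2, 3, 4, 5, 7}| = 7.

7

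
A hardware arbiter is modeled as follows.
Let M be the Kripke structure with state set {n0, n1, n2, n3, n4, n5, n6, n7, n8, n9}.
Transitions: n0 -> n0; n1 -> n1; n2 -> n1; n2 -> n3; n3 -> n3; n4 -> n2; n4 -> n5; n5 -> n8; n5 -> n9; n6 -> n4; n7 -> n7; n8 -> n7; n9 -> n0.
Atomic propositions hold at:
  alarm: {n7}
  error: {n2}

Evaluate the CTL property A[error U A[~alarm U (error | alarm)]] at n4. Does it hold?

No

Sat(~alarm) = {n0, n1, n2, n3, n4, n5, n6, n8, n9}
Sat(error | alarm) = {n2, n7}
A[~alarm U (error | alarm)]: least fixpoint, start Z0 = Sat((error | alarm)) = {n2, n7}, add states in Sat(~alarm) with every successor in Z. Z1 = {n2, n7, n8}; fixed.
Sat(A[~alarm U (error | alarm)]) = {n2, n7, n8}
A[error U A[~alarm U (error | alarm)]]: least fixpoint, start Z0 = Sat(A[~alarm U (error | alarm)]) = {n2, n7, n8}, add states in Sat(error) with every successor in Z. Already a fixed point.
Sat(A[error U A[~alarm U (error | alarm)]]) = {n2, n7, n8}
n4 ∉ Sat(A[error U A[~alarm U (error | alarm)]]) = {n2, n7, n8}, so the formula does not hold at n4.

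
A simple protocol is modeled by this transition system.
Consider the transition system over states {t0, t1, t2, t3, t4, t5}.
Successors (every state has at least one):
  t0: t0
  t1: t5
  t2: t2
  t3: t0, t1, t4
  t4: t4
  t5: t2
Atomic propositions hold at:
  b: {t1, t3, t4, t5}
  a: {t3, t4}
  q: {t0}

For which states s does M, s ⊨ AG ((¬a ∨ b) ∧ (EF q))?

{t0}

Sat(¬a) = {t0, t1, t2, t5}
Sat(¬a ∨ b) = {t0, t1, t2, t3, t4, t5}
EF q: least fixpoint, start Z0 = {t0}, add states with some successor in Z. Z1 = {t0, t3}; fixed.
Sat(EF q) = {t0, t3}
Sat((¬a ∨ b) ∧ (EF q)) = {t0, t3}
AG ((¬a ∨ b) ∧ (EF q)): greatest fixpoint, start Z0 = {t0, t3}, keep only states in Sat with every successor in Z. Z1 = {t0}; fixed.
Sat(AG ((¬a ∨ b) ∧ (EF q))) = {t0}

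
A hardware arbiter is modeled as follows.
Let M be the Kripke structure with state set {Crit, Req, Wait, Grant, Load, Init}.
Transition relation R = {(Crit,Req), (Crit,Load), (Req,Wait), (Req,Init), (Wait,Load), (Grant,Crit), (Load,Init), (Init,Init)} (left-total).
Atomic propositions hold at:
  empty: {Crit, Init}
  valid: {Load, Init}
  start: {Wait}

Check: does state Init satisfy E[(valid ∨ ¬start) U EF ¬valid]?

Sat(¬start) = {Crit, Req, Grant, Load, Init}
Sat(valid ∨ ¬start) = {Crit, Req, Grant, Load, Init}
Sat(¬valid) = {Crit, Req, Wait, Grant}
EF ¬valid: least fixpoint, start Z0 = {Crit, Req, Wait, Grant}, add states with some successor in Z. Already a fixed point.
Sat(EF ¬valid) = {Crit, Req, Wait, Grant}
E[(valid ∨ ¬start) U EF ¬valid]: least fixpoint, start Z0 = Sat(EF ¬valid) = {Crit, Req, Wait, Grant}, add states in Sat(valid ∨ ¬start) with some successor in Z. Already a fixed point.
Sat(E[(valid ∨ ¬start) U EF ¬valid]) = {Crit, Req, Wait, Grant}
Init ∉ Sat(E[(valid ∨ ¬start) U EF ¬valid]) = {Crit, Req, Wait, Grant}, so the formula does not hold at Init.

No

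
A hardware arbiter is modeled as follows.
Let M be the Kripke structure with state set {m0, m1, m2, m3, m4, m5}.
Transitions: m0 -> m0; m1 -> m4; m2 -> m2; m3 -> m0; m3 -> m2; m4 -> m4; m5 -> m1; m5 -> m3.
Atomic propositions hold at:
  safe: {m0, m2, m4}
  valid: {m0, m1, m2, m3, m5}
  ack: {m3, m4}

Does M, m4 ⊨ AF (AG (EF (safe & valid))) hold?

No

Sat(safe & valid) = {m0, m2}
EF (safe & valid): least fixpoint, start Z0 = {m0, m2}, add states with some successor in Z. Z1 = {m0, m2, m3}; Z2 = {m0, m2, m3, m5}; fixed.
Sat(EF (safe & valid)) = {m0, m2, m3, m5}
AG (EF (safe & valid)): greatest fixpoint, start Z0 = {m0, m2, m3, m5}, keep only states in Sat with every successor in Z. Z1 = {m0, m2, m3}; fixed.
Sat(AG (EF (safe & valid))) = {m0, m2, m3}
AF (AG (EF (safe & valid))): least fixpoint, start Z0 = {m0, m2, m3}, add states with every successor in Z. Already a fixed point.
Sat(AF (AG (EF (safe & valid)))) = {m0, m2, m3}
m4 ∉ Sat(AF (AG (EF (safe & valid)))) = {m0, m2, m3}, so the formula does not hold at m4.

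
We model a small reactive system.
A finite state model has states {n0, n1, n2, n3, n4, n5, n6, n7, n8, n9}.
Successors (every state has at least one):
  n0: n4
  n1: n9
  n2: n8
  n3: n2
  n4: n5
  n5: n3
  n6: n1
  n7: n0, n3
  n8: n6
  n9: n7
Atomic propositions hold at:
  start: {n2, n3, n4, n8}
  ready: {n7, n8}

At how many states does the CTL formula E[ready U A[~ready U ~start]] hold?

Sat(~ready) = {n0, n1, n2, n3, n4, n5, n6, n9}
Sat(~start) = {n0, n1, n5, n6, n7, n9}
A[~ready U ~start]: least fixpoint, start Z0 = Sat(~start) = {n0, n1, n5, n6, n7, n9}, add states in Sat(~ready) with every successor in Z. Z1 = {n0, n1, n4, n5, n6, n7, n9}; fixed.
Sat(A[~ready U ~start]) = {n0, n1, n4, n5, n6, n7, n9}
E[ready U A[~ready U ~start]]: least fixpoint, start Z0 = Sat(A[~ready U ~start]) = {n0, n1, n4, n5, n6, n7, n9}, add states in Sat(ready) with some successor in Z. Z1 = {n0, n1, n4, n5, n6, n7, n8, n9}; fixed.
Sat(E[ready U A[~ready U ~start]]) = {n0, n1, n4, n5, n6, n7, n8, n9}
|Sat(E[ready U A[~ready U ~start]])| = |{n0, n1, n4, n5, n6, n7, n8, n9}| = 8.

8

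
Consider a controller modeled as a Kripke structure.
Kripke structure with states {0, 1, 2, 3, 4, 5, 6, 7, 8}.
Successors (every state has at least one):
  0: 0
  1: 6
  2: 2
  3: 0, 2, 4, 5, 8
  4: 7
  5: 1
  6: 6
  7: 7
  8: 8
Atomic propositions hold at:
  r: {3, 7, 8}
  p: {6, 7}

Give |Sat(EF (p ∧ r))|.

Sat(p ∧ r) = {7}
EF (p ∧ r): least fixpoint, start Z0 = {7}, add states with some successor in Z. Z1 = {4, 7}; Z2 = {3, 4, 7}; fixed.
Sat(EF (p ∧ r)) = {3, 4, 7}
|Sat(EF (p ∧ r))| = |{3, 4, 7}| = 3.

3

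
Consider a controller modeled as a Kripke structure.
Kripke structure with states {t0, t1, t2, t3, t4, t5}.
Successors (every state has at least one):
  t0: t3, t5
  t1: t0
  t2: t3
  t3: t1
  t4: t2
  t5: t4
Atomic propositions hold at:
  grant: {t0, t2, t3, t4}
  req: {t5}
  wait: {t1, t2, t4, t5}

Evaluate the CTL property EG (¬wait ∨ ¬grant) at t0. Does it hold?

Sat(¬wait) = {t0, t3}
Sat(¬grant) = {t1, t5}
Sat(¬wait ∨ ¬grant) = {t0, t1, t3, t5}
EG (¬wait ∨ ¬grant): greatest fixpoint, start Z0 = {t0, t1, t3, t5}, keep only states in Sat with some successor in Z. Z1 = {t0, t1, t3}; fixed.
Sat(EG (¬wait ∨ ¬grant)) = {t0, t1, t3}
t0 ∈ Sat(EG (¬wait ∨ ¬grant)) = {t0, t1, t3}, so the formula holds at t0.

Yes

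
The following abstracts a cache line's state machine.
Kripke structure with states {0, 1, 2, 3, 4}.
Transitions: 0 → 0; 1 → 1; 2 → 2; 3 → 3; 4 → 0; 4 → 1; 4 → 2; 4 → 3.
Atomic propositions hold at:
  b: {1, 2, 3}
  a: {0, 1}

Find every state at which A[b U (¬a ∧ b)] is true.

Sat(¬a) = {2, 3, 4}
Sat(¬a ∧ b) = {2, 3}
A[b U (¬a ∧ b)]: least fixpoint, start Z0 = Sat((¬a ∧ b)) = {2, 3}, add states in Sat(b) with every successor in Z. Already a fixed point.
Sat(A[b U (¬a ∧ b)]) = {2, 3}

{2, 3}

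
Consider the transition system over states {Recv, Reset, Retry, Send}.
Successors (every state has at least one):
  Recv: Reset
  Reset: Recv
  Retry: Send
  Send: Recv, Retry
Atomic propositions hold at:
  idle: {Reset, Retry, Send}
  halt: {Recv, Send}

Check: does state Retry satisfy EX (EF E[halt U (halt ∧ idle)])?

Sat(halt ∧ idle) = {Send}
E[halt U (halt ∧ idle)]: least fixpoint, start Z0 = Sat((halt ∧ idle)) = {Send}, add states in Sat(halt) with some successor in Z. Already a fixed point.
Sat(E[halt U (halt ∧ idle)]) = {Send}
EF E[halt U (halt ∧ idle)]: least fixpoint, start Z0 = {Send}, add states with some successor in Z. Z1 = {Retry, Send}; fixed.
Sat(EF E[halt U (halt ∧ idle)]) = {Retry, Send}
Sat(EX (EF E[halt U (halt ∧ idle)])) = {s : some successor in {Retry, Send}} = {Retry, Send}
Retry ∈ Sat(EX (EF E[halt U (halt ∧ idle)])) = {Retry, Send}, so the formula holds at Retry.

Yes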